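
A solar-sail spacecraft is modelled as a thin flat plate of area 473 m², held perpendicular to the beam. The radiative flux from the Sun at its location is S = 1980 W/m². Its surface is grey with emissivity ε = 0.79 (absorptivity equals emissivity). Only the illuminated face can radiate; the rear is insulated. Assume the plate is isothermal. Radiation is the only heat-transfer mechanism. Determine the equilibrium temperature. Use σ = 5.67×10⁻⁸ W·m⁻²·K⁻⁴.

T ≈ 432 K

At equilibrium, absorbed power = emitted power.
Absorbing cross-section = A = 473.0 m²; emitting surface = A = 473.0 m² (ratio 1).
εS·A_cross = εσ·A_surf·T⁴  ⇒  T⁴ = S/(1σ)   (ε cancels).
T⁴ = 1980/(1·5.67×10⁻⁸) = 3.492×10¹⁰ K⁴.
T = (3.492×10¹⁰)^(1/4).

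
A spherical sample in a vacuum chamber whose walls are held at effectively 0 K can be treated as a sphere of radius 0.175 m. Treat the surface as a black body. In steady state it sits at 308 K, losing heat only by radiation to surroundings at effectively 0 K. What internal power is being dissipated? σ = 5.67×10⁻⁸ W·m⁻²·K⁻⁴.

Steady state: P = εσA T⁴.
A = 4πr² = 0.3848 m²; T⁴ = (308)⁴ = 8.999×10⁹ K⁴.
P = 1.0 × 5.67×10⁻⁸ × 0.3848 × 8.999×10⁹.

P ≈ 196 W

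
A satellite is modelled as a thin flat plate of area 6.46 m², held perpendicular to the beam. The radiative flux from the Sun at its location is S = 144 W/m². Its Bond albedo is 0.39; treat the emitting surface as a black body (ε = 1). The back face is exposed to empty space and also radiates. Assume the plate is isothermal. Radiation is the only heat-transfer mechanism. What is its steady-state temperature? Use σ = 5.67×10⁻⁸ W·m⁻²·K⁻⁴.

At equilibrium, absorbed power = emitted power.
Absorbing cross-section = A = 6.460 m²; emitting surface = 2A = 12.92 m² (ratio 2).
(1−a)S·A_cross = εσ·A_surf·T⁴  ⇒  T⁴ = (1−a)S/(2σ).
T⁴ = 0.610·144/(2·5.67×10⁻⁸) = 7.746×10⁸ K⁴.
T = (7.746×10⁸)^(1/4).

T ≈ 167 K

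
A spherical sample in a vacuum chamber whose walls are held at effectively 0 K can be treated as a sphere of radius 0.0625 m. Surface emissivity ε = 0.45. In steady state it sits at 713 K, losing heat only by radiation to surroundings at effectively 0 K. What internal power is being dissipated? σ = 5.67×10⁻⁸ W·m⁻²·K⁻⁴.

Steady state: P = εσA T⁴.
A = 4πr² = 0.04909 m²; T⁴ = (713)⁴ = 2.584×10¹¹ K⁴.
P = 0.45 × 5.67×10⁻⁸ × 0.04909 × 2.584×10¹¹.

P ≈ 324 W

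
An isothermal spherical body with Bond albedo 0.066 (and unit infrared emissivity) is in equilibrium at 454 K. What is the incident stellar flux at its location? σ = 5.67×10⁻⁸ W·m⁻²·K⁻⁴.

(1−a)S·πr² = σ·4πr²·T⁴ ⇒ S = 4σT⁴/(1−a).
S = 4·5.67×10⁻⁸·4.248×10¹⁰/0.934.

S ≈ 10300 W/m²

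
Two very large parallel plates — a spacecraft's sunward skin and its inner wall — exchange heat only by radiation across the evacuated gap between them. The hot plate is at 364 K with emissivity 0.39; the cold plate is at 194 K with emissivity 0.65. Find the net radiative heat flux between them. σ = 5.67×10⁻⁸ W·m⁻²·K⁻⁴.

For two infinite grey parallel plates, q = σ(T₁⁴ − T₂⁴)/(1/ε₁ + 1/ε₂ − 1).
T₁⁴ − T₂⁴ = 1.756×10¹⁰ − 1.416×10⁹ = 1.614×10¹⁰ K⁴.
1/ε₁ + 1/ε₂ − 1 = 2.564 + 1.538 − 1 = 3.103.
q = 5.67×10⁻⁸ × 1.614×10¹⁰ / 3.103.

q ≈ 295 W/m²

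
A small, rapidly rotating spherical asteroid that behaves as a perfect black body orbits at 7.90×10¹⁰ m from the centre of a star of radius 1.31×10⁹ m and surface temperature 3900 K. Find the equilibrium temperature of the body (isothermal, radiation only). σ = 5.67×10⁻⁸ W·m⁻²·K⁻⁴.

The star's surface emits σT_*⁴; at distance d the flux is S = σT_*⁴(R_*/d)².
S = 5.67×10⁻⁸·(3900)⁴·(1.31×10⁹/7.90×10¹⁰)² = 3607 W/m².
For an isothermal sphere T⁴ = (1−a)S/(4σ) = 1.590×10¹⁰ K⁴.

T ≈ 355 K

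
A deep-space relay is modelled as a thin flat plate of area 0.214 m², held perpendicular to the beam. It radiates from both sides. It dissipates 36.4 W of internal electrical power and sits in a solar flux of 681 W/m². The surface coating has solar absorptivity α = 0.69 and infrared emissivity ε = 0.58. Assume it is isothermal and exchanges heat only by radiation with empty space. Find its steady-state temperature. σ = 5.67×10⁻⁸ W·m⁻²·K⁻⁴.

At steady state, absorbed solar power + internal power = radiated power.
Absorbed: α·S·A_cross = 0.69·681·0.2140 = 100.6 W (cross-section A).
Total input = 100.6 + 36.4 = 137.0 W.
Radiated: εσ·A_surf·T⁴ with A_surf = 2A = 0.4280 m².
T⁴ = 137.0/(0.58·5.67×10⁻⁸·0.4280) = 9.730×10⁹ K⁴.

T ≈ 314 K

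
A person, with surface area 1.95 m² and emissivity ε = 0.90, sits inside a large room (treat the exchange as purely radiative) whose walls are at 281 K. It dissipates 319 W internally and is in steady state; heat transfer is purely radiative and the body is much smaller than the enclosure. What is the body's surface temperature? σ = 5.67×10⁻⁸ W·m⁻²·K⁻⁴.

T ≈ 312 K

For a small grey body in a large enclosure, net radiated power = εσA(T⁴ − T_w⁴).
Steady state: P = εσA(T⁴ − T_w⁴) with A = 1.95 m².
T⁴ = P/(εσA) + T_w⁴ = 319/(0.90·5.67×10⁻⁸·1.950) + (281)⁴
    = 3.206×10⁹ + 6.235×10⁹ = 9.441×10⁹ K⁴.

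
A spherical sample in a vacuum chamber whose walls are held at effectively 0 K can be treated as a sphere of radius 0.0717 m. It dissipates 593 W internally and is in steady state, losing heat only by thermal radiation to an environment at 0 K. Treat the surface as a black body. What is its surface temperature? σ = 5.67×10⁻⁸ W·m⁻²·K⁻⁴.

T ≈ 634 K

Steady state: internal power = radiated power, P = εσA T⁴.
Radiating area A = 4πr² = 0.06460 m².
T⁴ = P/(εσA) = 593/(1.0·5.67×10⁻⁸·0.06460) = 1.619×10¹¹ K⁴.
T = (1.619×10¹¹)^(1/4).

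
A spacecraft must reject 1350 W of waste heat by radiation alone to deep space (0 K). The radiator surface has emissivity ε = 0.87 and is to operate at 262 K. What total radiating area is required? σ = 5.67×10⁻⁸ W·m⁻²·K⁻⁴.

A ≈ 5.81 m²

P = εσA T⁴ ⇒ A = P/(εσT⁴).
T⁴ = 4.712×10⁹ K⁴.
A = 1350/(0.87 × 5.67×10⁻⁸ × 4.712×10⁹).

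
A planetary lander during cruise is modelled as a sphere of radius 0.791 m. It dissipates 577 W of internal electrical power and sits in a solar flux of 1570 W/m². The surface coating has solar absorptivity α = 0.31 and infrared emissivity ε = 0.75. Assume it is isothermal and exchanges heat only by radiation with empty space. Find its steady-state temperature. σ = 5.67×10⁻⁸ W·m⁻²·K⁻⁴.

T ≈ 260 K

At steady state, absorbed solar power + internal power = radiated power.
Absorbed: α·S·A_cross = 0.31·1570·1.966 = 956.7 W (cross-section πr²).
Total input = 956.7 + 577 = 1534 W.
Radiated: εσ·A_surf·T⁴ with A_surf = 4πr² = 7.863 m².
T⁴ = 1534/(0.75·5.67×10⁻⁸·7.863) = 4.587×10⁹ K⁴.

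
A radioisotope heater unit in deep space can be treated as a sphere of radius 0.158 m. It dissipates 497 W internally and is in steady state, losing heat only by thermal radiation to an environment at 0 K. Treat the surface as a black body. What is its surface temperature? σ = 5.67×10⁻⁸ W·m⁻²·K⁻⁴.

T ≈ 409 K

Steady state: internal power = radiated power, P = εσA T⁴.
Radiating area A = 4πr² = 0.3137 m².
T⁴ = P/(εσA) = 497/(1.0·5.67×10⁻⁸·0.3137) = 2.794×10¹⁰ K⁴.
T = (2.794×10¹⁰)^(1/4).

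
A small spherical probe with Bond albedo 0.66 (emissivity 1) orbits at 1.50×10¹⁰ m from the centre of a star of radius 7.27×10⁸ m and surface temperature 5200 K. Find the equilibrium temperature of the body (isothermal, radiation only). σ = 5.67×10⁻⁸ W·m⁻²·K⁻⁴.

The star's surface emits σT_*⁴; at distance d the flux is S = σT_*⁴(R_*/d)².
S = 5.67×10⁻⁸·(5200)⁴·(7.27×10⁸/1.50×10¹⁰)² = 97380 W/m².
For an isothermal sphere T⁴ = (1−a)S/(4σ) = 1.460×10¹¹ K⁴.

T ≈ 618 K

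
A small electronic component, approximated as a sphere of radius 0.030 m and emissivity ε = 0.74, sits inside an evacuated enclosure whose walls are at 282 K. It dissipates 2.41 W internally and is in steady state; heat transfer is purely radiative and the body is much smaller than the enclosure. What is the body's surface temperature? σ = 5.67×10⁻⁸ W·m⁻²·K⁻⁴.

T ≈ 327 K

For a small grey body in a large enclosure, net radiated power = εσA(T⁴ − T_w⁴).
Steady state: P = εσA(T⁴ − T_w⁴) with A = 4πr² = 0.01131 m².
T⁴ = P/(εσA) + T_w⁴ = 2.41/(0.74·5.67×10⁻⁸·0.01131) + (282)⁴
    = 5.079×10⁹ + 6.324×10⁹ = 1.140×10¹⁰ K⁴.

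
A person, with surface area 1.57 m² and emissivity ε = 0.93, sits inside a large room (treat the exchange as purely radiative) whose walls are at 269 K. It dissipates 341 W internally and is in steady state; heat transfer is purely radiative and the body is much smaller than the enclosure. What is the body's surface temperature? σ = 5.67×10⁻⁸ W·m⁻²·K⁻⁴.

T ≈ 311 K

For a small grey body in a large enclosure, net radiated power = εσA(T⁴ − T_w⁴).
Steady state: P = εσA(T⁴ − T_w⁴) with A = 1.57 m².
T⁴ = P/(εσA) + T_w⁴ = 341/(0.93·5.67×10⁻⁸·1.570) + (269)⁴
    = 4.119×10⁹ + 5.236×10⁹ = 9.355×10⁹ K⁴.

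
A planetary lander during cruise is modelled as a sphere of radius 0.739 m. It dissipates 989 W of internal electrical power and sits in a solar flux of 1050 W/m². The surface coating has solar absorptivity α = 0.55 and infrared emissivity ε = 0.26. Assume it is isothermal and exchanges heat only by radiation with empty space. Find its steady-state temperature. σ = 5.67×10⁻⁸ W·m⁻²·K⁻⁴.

T ≈ 374 K

At steady state, absorbed solar power + internal power = radiated power.
Absorbed: α·S·A_cross = 0.55·1050·1.716 = 990.8 W (cross-section πr²).
Total input = 990.8 + 989 = 1980 W.
Radiated: εσ·A_surf·T⁴ with A_surf = 4πr² = 6.863 m².
T⁴ = 1980/(0.26·5.67×10⁻⁸·6.863) = 1.957×10¹⁰ K⁴.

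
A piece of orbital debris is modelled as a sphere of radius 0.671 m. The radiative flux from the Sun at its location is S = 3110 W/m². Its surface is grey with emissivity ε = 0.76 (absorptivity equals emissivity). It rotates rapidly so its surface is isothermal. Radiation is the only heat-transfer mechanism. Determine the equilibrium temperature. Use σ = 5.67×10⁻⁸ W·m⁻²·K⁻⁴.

At equilibrium, absorbed power = emitted power.
Absorbing cross-section = πr² = 1.414 m²; emitting surface = 4πr² = 5.658 m² (ratio 4).
εS·A_cross = εσ·A_surf·T⁴  ⇒  T⁴ = S/(4σ)   (ε cancels).
T⁴ = 3110/(4·5.67×10⁻⁸) = 1.371×10¹⁰ K⁴.
T = (1.371×10¹⁰)^(1/4).

T ≈ 342 K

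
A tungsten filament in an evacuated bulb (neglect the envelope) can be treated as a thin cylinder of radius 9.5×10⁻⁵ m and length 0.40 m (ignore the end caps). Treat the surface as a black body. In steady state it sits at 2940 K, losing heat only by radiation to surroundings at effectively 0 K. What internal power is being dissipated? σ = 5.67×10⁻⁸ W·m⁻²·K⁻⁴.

P ≈ 1010 W

Steady state: P = εσA T⁴.
A = 2πrL = 2.388×10⁻⁴ m²; T⁴ = (2940)⁴ = 7.471×10¹³ K⁴.
P = 1.0 × 5.67×10⁻⁸ × 2.388×10⁻⁴ × 7.471×10¹³.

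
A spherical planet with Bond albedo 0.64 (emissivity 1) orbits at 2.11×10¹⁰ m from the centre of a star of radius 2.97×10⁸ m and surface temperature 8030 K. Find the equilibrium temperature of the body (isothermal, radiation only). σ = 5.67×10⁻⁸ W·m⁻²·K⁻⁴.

The star's surface emits σT_*⁴; at distance d the flux is S = σT_*⁴(R_*/d)².
S = 5.67×10⁻⁸·(8030)⁴·(2.97×10⁸/2.11×10¹⁰)² = 46710 W/m².
For an isothermal sphere T⁴ = (1−a)S/(4σ) = 7.414×10¹⁰ K⁴.

T ≈ 522 K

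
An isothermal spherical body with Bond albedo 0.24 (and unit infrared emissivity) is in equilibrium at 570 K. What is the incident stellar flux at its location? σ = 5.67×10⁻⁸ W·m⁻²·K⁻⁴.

S ≈ 31500 W/m²

(1−a)S·πr² = σ·4πr²·T⁴ ⇒ S = 4σT⁴/(1−a).
S = 4·5.67×10⁻⁸·1.056×10¹¹/0.760.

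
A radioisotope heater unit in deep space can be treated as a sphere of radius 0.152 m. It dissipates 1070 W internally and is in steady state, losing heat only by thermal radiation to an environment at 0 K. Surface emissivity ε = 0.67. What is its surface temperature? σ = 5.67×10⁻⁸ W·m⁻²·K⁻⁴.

T ≈ 558 K

Steady state: internal power = radiated power, P = εσA T⁴.
Radiating area A = 4πr² = 0.2903 m².
T⁴ = P/(εσA) = 1070/(0.67·5.67×10⁻⁸·0.2903) = 9.701×10¹⁰ K⁴.
T = (9.701×10¹⁰)^(1/4).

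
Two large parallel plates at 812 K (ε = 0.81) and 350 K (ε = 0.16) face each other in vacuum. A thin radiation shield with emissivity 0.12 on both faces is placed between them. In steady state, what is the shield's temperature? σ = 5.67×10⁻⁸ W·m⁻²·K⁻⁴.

In steady state the net flux on the hot side equals that on the cold side.
σ(T₁⁴−T_s⁴)/D₁ = σ(T_s⁴−T₂⁴)/D₂, with D₁ = 1/ε₁+1/ε_s−1 = 8.568, D₂ = 1/ε_s+1/ε₂−1 = 13.58.
Solve for T_s⁴: T_s⁴ = (D₂·T₁⁴ + D₁·T₂⁴)/(D₁+D₂) = 2.724×10¹¹ K⁴.

T_s ≈ 722 K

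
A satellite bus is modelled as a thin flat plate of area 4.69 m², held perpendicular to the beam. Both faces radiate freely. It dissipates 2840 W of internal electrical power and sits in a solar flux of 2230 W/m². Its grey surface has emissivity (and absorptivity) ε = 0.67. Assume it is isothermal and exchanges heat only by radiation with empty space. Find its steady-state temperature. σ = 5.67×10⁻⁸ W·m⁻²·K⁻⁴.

T ≈ 408 K

At steady state, absorbed solar power + internal power = radiated power.
Absorbed: α·S·A_cross = 0.67·2230·4.690 = 7007 W (cross-section A).
Total input = 7007 + 2840 = 9847 W.
Radiated: εσ·A_surf·T⁴ with A_surf = 2A = 9.380 m².
T⁴ = 9847/(0.67·5.67×10⁻⁸·9.380) = 2.763×10¹⁰ K⁴.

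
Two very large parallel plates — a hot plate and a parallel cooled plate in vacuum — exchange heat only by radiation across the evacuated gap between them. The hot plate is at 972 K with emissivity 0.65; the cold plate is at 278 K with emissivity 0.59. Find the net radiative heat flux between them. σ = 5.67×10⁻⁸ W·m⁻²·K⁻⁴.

For two infinite grey parallel plates, q = σ(T₁⁴ − T₂⁴)/(1/ε₁ + 1/ε₂ − 1).
T₁⁴ − T₂⁴ = 8.926×10¹¹ − 5.973×10⁹ = 8.866×10¹¹ K⁴.
1/ε₁ + 1/ε₂ − 1 = 1.538 + 1.695 − 1 = 2.233.
q = 5.67×10⁻⁸ × 8.866×10¹¹ / 2.233.

q ≈ 22500 W/m²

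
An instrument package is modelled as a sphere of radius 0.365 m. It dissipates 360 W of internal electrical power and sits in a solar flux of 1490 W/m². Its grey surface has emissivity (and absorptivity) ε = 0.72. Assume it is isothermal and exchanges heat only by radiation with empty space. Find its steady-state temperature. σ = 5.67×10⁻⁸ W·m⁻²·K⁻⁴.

T ≈ 330 K

At steady state, absorbed solar power + internal power = radiated power.
Absorbed: α·S·A_cross = 0.72·1490·0.4185 = 449.0 W (cross-section πr²).
Total input = 449.0 + 360 = 809.0 W.
Radiated: εσ·A_surf·T⁴ with A_surf = 4πr² = 1.674 m².
T⁴ = 809.0/(0.72·5.67×10⁻⁸·1.674) = 1.184×10¹⁰ K⁴.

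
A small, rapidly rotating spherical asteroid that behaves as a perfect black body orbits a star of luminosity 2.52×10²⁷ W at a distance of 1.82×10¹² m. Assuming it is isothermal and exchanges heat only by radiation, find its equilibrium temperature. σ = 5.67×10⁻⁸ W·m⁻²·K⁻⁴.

First find the stellar flux at distance d: S = L/(4πd²) = 2.52×10²⁷/(4π·(1.82×10¹²)²) = 60.54 W/m².
For an isothermal sphere, absorbed (1−a)S·πr² = emitted σ·4πr²·T⁴, so T⁴ = (1−a)S/(4σ).
T⁴ = 1.00·60.54/(4·5.67×10⁻⁸) = 2.669×10⁸ K⁴.

T ≈ 128 K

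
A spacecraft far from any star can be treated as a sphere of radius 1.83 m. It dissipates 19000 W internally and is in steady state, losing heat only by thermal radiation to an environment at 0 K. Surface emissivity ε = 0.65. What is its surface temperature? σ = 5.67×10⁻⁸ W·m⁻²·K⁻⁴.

T ≈ 333 K

Steady state: internal power = radiated power, P = εσA T⁴.
Radiating area A = 4πr² = 42.08 m².
T⁴ = P/(εσA) = 19000/(0.65·5.67×10⁻⁸·42.08) = 1.225×10¹⁰ K⁴.
T = (1.225×10¹⁰)^(1/4).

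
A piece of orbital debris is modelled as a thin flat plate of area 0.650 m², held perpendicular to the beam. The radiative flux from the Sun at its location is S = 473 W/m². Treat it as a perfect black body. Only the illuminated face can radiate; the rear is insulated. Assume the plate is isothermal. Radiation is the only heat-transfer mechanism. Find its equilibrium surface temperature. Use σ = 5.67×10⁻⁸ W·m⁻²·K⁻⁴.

T ≈ 302 K

At equilibrium, absorbed power = emitted power.
Absorbing cross-section = A = 0.6500 m²; emitting surface = A = 0.6500 m² (ratio 1).
S·A_cross = εσ·A_surf·T⁴  ⇒  T⁴ = S/(1σ).
T⁴ = 1.00·473/(1·5.67×10⁻⁸) = 8.342×10⁹ K⁴.
T = (8.342×10⁹)^(1/4).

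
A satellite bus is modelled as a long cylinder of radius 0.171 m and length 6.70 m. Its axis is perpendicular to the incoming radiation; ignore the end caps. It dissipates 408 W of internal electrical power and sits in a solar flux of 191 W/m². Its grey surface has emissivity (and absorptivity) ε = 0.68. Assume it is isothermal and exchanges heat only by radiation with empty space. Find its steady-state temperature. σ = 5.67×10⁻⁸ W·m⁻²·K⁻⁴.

T ≈ 225 K

At steady state, absorbed solar power + internal power = radiated power.
Absorbed: α·S·A_cross = 0.68·191·2.291 = 297.6 W (cross-section 2rL).
Total input = 297.6 + 408 = 705.6 W.
Radiated: εσ·A_surf·T⁴ with A_surf = 2πrL = 7.199 m².
T⁴ = 705.6/(0.68·5.67×10⁻⁸·7.199) = 2.542×10⁹ K⁴.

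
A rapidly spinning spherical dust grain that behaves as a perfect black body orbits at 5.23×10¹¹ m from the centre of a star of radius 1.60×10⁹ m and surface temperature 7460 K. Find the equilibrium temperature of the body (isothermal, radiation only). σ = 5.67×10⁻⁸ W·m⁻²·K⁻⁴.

T ≈ 292 K

The star's surface emits σT_*⁴; at distance d the flux is S = σT_*⁴(R_*/d)².
S = 5.67×10⁻⁸·(7460)⁴·(1.60×10⁹/5.23×10¹¹)² = 1644 W/m².
For an isothermal sphere T⁴ = (1−a)S/(4σ) = 7.247×10⁹ K⁴.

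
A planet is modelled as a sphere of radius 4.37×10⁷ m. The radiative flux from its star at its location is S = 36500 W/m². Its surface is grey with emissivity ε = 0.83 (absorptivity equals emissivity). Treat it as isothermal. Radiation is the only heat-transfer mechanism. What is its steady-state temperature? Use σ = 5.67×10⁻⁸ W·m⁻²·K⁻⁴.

At equilibrium, absorbed power = emitted power.
Absorbing cross-section = πr² = 5.999×10¹⁵ m²; emitting surface = 4πr² = 2.400×10¹⁶ m² (ratio 4).
εS·A_cross = εσ·A_surf·T⁴  ⇒  T⁴ = S/(4σ)   (ε cancels).
T⁴ = 36500/(4·5.67×10⁻⁸) = 1.609×10¹¹ K⁴.
T = (1.609×10¹¹)^(1/4).

T ≈ 633 K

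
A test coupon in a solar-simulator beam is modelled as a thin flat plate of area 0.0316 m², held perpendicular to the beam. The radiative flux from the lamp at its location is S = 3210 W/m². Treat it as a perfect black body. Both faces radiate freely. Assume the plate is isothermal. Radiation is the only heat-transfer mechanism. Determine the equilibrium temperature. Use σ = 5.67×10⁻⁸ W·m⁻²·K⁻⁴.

T ≈ 410 K

At equilibrium, absorbed power = emitted power.
Absorbing cross-section = A = 0.03160 m²; emitting surface = 2A = 0.06320 m² (ratio 2).
S·A_cross = εσ·A_surf·T⁴  ⇒  T⁴ = S/(2σ).
T⁴ = 1.00·3210/(2·5.67×10⁻⁸) = 2.831×10¹⁰ K⁴.
T = (2.831×10¹⁰)^(1/4).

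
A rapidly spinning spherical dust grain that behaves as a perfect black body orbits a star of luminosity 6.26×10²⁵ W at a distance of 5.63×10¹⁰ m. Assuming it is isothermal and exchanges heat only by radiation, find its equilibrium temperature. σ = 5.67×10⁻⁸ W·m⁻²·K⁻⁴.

T ≈ 289 K

First find the stellar flux at distance d: S = L/(4πd²) = 6.26×10²⁵/(4π·(5.63×10¹⁰)²) = 1572 W/m².
For an isothermal sphere, absorbed (1−a)S·πr² = emitted σ·4πr²·T⁴, so T⁴ = (1−a)S/(4σ).
T⁴ = 1.00·1572/(4·5.67×10⁻⁸) = 6.930×10⁹ K⁴.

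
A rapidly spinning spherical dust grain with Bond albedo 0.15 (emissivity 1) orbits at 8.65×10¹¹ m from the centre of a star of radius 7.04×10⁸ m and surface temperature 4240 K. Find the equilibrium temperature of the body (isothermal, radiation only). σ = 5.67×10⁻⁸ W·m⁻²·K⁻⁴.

T ≈ 82.1 K

The star's surface emits σT_*⁴; at distance d the flux is S = σT_*⁴(R_*/d)².
S = 5.67×10⁻⁸·(4240)⁴·(7.04×10⁸/8.65×10¹¹)² = 12.14 W/m².
For an isothermal sphere T⁴ = (1−a)S/(4σ) = 4.549×10⁷ K⁴.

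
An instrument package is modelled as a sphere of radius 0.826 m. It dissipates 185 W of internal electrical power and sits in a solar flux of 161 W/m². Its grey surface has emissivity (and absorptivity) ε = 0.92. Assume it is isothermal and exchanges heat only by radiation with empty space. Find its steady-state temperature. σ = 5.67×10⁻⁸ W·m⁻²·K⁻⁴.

At steady state, absorbed solar power + internal power = radiated power.
Absorbed: α·S·A_cross = 0.92·161·2.143 = 317.5 W (cross-section πr²).
Total input = 317.5 + 185 = 502.5 W.
Radiated: εσ·A_surf·T⁴ with A_surf = 4πr² = 8.574 m².
T⁴ = 502.5/(0.92·5.67×10⁻⁸·8.574) = 1.124×10⁹ K⁴.

T ≈ 183 K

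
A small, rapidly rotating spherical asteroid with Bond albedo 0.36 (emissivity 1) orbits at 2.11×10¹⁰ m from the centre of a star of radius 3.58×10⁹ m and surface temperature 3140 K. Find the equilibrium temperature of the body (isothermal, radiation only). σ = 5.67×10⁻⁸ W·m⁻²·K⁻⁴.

T ≈ 818 K

The star's surface emits σT_*⁴; at distance d the flux is S = σT_*⁴(R_*/d)².
S = 5.67×10⁻⁸·(3140)⁴·(3.58×10⁹/2.11×10¹⁰)² = 1.587×10⁵ W/m².
For an isothermal sphere T⁴ = (1−a)S/(4σ) = 4.478×10¹¹ K⁴.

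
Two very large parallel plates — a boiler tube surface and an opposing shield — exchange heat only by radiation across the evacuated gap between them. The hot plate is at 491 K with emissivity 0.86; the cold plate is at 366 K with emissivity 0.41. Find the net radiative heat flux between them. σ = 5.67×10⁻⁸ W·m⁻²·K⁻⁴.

For two infinite grey parallel plates, q = σ(T₁⁴ − T₂⁴)/(1/ε₁ + 1/ε₂ − 1).
T₁⁴ − T₂⁴ = 5.812×10¹⁰ − 1.794×10¹⁰ = 4.018×10¹⁰ K⁴.
1/ε₁ + 1/ε₂ − 1 = 1.163 + 2.439 − 1 = 2.602.
q = 5.67×10⁻⁸ × 4.018×10¹⁰ / 2.602.

q ≈ 876 W/m²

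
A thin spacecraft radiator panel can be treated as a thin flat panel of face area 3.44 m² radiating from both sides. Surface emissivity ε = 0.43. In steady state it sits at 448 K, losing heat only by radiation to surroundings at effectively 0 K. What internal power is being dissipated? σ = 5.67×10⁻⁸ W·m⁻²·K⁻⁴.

P ≈ 6760 W

Steady state: P = εσA T⁴.
A = 2·3.44 = 6.880 m²; T⁴ = (448)⁴ = 4.028×10¹⁰ K⁴.
P = 0.43 × 5.67×10⁻⁸ × 6.880 × 4.028×10¹⁰.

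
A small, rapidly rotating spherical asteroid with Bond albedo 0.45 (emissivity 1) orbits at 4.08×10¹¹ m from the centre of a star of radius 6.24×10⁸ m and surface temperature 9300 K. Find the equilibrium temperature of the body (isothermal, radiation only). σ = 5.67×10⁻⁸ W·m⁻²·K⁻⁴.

T ≈ 221 K

The star's surface emits σT_*⁴; at distance d the flux is S = σT_*⁴(R_*/d)².
S = 5.67×10⁻⁸·(9300)⁴·(6.24×10⁸/4.08×10¹¹)² = 992.1 W/m².
For an isothermal sphere T⁴ = (1−a)S/(4σ) = 2.406×10⁹ K⁴.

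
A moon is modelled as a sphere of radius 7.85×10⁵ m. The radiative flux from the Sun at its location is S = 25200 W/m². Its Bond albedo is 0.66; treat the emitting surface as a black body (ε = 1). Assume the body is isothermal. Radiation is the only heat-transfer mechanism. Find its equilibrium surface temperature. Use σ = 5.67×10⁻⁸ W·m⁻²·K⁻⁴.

T ≈ 441 K

At equilibrium, absorbed power = emitted power.
Absorbing cross-section = πr² = 1.936×10¹² m²; emitting surface = 4πr² = 7.744×10¹² m² (ratio 4).
(1−a)S·A_cross = εσ·A_surf·T⁴  ⇒  T⁴ = (1−a)S/(4σ).
T⁴ = 0.340·25200/(4·5.67×10⁻⁸) = 3.778×10¹⁰ K⁴.
T = (3.778×10¹⁰)^(1/4).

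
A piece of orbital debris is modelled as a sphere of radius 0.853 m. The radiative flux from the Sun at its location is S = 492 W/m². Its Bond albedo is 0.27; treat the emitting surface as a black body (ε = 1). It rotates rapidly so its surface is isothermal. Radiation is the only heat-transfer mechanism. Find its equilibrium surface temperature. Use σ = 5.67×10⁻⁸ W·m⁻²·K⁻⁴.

At equilibrium, absorbed power = emitted power.
Absorbing cross-section = πr² = 2.286 m²; emitting surface = 4πr² = 9.143 m² (ratio 4).
(1−a)S·A_cross = εσ·A_surf·T⁴  ⇒  T⁴ = (1−a)S/(4σ).
T⁴ = 0.730·492/(4·5.67×10⁻⁸) = 1.584×10⁹ K⁴.
T = (1.584×10⁹)^(1/4).

T ≈ 199 K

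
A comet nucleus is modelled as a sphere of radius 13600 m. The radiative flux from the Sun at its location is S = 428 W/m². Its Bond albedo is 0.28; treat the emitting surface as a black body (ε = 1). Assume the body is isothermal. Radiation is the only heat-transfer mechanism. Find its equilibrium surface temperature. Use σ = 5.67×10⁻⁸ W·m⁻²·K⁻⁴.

T ≈ 192 K

At equilibrium, absorbed power = emitted power.
Absorbing cross-section = πr² = 5.811×10⁸ m²; emitting surface = 4πr² = 2.324×10⁹ m² (ratio 4).
(1−a)S·A_cross = εσ·A_surf·T⁴  ⇒  T⁴ = (1−a)S/(4σ).
T⁴ = 0.720·428/(4·5.67×10⁻⁸) = 1.359×10⁹ K⁴.
T = (1.359×10⁹)^(1/4).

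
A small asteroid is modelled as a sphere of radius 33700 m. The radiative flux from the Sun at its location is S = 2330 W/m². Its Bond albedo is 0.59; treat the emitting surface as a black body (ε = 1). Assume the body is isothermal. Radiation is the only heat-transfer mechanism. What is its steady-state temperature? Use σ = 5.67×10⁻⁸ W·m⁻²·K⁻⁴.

At equilibrium, absorbed power = emitted power.
Absorbing cross-section = πr² = 3.568×10⁹ m²; emitting surface = 4πr² = 1.427×10¹⁰ m² (ratio 4).
(1−a)S·A_cross = εσ·A_surf·T⁴  ⇒  T⁴ = (1−a)S/(4σ).
T⁴ = 0.410·2330/(4·5.67×10⁻⁸) = 4.212×10⁹ K⁴.
T = (4.212×10⁹)^(1/4).

T ≈ 255 K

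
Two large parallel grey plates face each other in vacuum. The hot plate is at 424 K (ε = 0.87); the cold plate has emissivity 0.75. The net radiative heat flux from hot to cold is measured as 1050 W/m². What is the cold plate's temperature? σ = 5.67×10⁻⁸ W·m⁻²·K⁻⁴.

T₂ ≈ 264 K

q = σ(T₁⁴ − T₂⁴)/(1/ε₁ + 1/ε₂ − 1); denominator = 1.483.
T₂⁴ = T₁⁴ − q·(1/ε₁+1/ε₂−1)/σ = 3.232×10¹⁰ − 1050·1.483/5.67×10⁻⁸
    = 4.861×10⁹ K⁴.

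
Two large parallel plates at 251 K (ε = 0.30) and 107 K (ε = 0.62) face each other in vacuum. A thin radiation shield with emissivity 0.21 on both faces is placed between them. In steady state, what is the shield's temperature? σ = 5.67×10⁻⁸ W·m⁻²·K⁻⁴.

T_s ≈ 206 K

In steady state the net flux on the hot side equals that on the cold side.
σ(T₁⁴−T_s⁴)/D₁ = σ(T_s⁴−T₂⁴)/D₂, with D₁ = 1/ε₁+1/ε_s−1 = 7.095, D₂ = 1/ε_s+1/ε₂−1 = 5.375.
Solve for T_s⁴: T_s⁴ = (D₂·T₁⁴ + D₁·T₂⁴)/(D₁+D₂) = 1.785×10⁹ K⁴.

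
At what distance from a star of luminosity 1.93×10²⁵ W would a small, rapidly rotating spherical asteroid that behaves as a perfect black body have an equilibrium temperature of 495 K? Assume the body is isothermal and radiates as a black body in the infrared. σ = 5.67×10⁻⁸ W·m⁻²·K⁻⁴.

d ≈ 1.06×10¹⁰ m

For an isothermal black-emitting sphere, (1−a)S·πr² = σ·4πr²·T⁴ ⇒ S = 4σT⁴/(1−a).
S = 4·5.67×10⁻⁸·(495)⁴/1.00 = 13620 W/m².
Flux falls as S = L/(4πd²), so d = √(L/(4πS)) = √(1.93×10²⁵/(4π·13620)).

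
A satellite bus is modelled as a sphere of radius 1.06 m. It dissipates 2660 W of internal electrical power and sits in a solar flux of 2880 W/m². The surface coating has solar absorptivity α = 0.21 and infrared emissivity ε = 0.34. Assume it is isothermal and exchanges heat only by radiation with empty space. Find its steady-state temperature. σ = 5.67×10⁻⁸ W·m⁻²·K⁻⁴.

T ≈ 364 K

At steady state, absorbed solar power + internal power = radiated power.
Absorbed: α·S·A_cross = 0.21·2880·3.530 = 2135 W (cross-section πr²).
Total input = 2135 + 2660 = 4795 W.
Radiated: εσ·A_surf·T⁴ with A_surf = 4πr² = 14.12 m².
T⁴ = 4795/(0.34·5.67×10⁻⁸·14.12) = 1.762×10¹⁰ K⁴.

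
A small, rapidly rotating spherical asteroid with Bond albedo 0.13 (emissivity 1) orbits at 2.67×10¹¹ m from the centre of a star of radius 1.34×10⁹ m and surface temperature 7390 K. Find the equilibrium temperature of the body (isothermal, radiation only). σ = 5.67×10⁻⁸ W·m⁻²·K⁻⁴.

The star's surface emits σT_*⁴; at distance d the flux is S = σT_*⁴(R_*/d)².
S = 5.67×10⁻⁸·(7390)⁴·(1.34×10⁹/2.67×10¹¹)² = 4259 W/m².
For an isothermal sphere T⁴ = (1−a)S/(4σ) = 1.634×10¹⁰ K⁴.

T ≈ 358 K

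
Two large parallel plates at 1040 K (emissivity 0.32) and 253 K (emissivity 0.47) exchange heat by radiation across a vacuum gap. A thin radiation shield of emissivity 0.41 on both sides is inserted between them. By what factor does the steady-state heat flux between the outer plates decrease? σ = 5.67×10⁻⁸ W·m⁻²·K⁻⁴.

factor ≈ 1.91

Without shield: q₀ = σΔ(T⁴)/(1/ε₁+1/ε₂−1) with denominator 4.253.
With shield the two gaps are in series; the resistances add: (1/ε₁+1/ε_s−1)+(1/ε_s+1/ε₂−1) = 4.564+3.567 = 8.131.
Heat-flux ratio q₀/q = 8.131/4.253.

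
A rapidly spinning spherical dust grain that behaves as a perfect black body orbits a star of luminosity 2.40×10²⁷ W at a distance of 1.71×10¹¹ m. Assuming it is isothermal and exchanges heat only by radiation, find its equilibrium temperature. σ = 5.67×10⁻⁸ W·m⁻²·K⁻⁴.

First find the stellar flux at distance d: S = L/(4πd²) = 2.40×10²⁷/(4π·(1.71×10¹¹)²) = 6531 W/m².
For an isothermal sphere, absorbed (1−a)S·πr² = emitted σ·4πr²·T⁴, so T⁴ = (1−a)S/(4σ).
T⁴ = 1.00·6531/(4·5.67×10⁻⁸) = 2.880×10¹⁰ K⁴.

T ≈ 412 K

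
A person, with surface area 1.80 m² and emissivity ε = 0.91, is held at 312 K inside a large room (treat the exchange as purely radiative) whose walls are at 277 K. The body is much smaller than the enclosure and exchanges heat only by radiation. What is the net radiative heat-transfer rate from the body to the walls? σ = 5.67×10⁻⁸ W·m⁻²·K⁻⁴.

For a small grey body in a large enclosure: P_net = εσA(T_body⁴ − T_wall⁴).
A = 1.80 m²; T_body⁴ − T_wall⁴ = 9.476×10⁹ − 5.887×10⁹ = 3.589×10⁹ K⁴.
|P_net| = 0.91·5.67×10⁻⁸·1.800·3.589×10⁹.

P_net ≈ 333 W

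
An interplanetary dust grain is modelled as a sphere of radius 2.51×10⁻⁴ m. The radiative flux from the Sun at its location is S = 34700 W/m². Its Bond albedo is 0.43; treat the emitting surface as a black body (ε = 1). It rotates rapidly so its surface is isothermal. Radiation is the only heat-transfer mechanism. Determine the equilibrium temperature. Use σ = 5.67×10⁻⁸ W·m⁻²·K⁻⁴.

T ≈ 543 K

At equilibrium, absorbed power = emitted power.
Absorbing cross-section = πr² = 1.979×10⁻⁷ m²; emitting surface = 4πr² = 7.917×10⁻⁷ m² (ratio 4).
(1−a)S·A_cross = εσ·A_surf·T⁴  ⇒  T⁴ = (1−a)S/(4σ).
T⁴ = 0.570·34700/(4·5.67×10⁻⁸) = 8.721×10¹⁰ K⁴.
T = (8.721×10¹⁰)^(1/4).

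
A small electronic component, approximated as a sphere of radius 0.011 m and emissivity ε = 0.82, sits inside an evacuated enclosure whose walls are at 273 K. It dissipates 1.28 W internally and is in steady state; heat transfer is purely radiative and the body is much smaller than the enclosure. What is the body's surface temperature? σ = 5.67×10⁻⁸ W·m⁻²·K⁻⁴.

For a small grey body in a large enclosure, net radiated power = εσA(T⁴ − T_w⁴).
Steady state: P = εσA(T⁴ − T_w⁴) with A = 4πr² = 0.001521 m².
T⁴ = P/(εσA) + T_w⁴ = 1.28/(0.82·5.67×10⁻⁸·0.001521) + (273)⁴
    = 1.811×10¹⁰ + 5.555×10⁹ = 2.366×10¹⁰ K⁴.

T ≈ 392 K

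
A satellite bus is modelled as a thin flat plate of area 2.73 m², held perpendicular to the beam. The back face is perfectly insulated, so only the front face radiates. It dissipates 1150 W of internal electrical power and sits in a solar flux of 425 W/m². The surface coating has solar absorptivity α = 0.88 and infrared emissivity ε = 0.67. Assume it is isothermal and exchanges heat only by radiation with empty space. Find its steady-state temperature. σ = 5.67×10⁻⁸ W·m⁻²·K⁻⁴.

T ≈ 380 K

At steady state, absorbed solar power + internal power = radiated power.
Absorbed: α·S·A_cross = 0.88·425·2.730 = 1021 W (cross-section A).
Total input = 1021 + 1150 = 2171 W.
Radiated: εσ·A_surf·T⁴ with A_surf = A = 2.730 m².
T⁴ = 2171/(0.67·5.67×10⁻⁸·2.730) = 2.093×10¹⁰ K⁴.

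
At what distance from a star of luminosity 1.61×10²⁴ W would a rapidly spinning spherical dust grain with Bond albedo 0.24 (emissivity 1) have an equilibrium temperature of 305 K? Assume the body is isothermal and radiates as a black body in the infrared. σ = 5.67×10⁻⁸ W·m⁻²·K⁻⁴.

d ≈ 7.04×10⁹ m

For an isothermal black-emitting sphere, (1−a)S·πr² = σ·4πr²·T⁴ ⇒ S = 4σT⁴/(1−a).
S = 4·5.67×10⁻⁸·(305)⁴/0.760 = 2582 W/m².
Flux falls as S = L/(4πd²), so d = √(L/(4πS)) = √(1.61×10²⁴/(4π·2582)).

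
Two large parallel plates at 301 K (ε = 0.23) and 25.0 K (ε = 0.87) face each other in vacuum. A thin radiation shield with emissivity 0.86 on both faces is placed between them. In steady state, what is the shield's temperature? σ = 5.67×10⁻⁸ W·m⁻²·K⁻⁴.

In steady state the net flux on the hot side equals that on the cold side.
σ(T₁⁴−T_s⁴)/D₁ = σ(T_s⁴−T₂⁴)/D₂, with D₁ = 1/ε₁+1/ε_s−1 = 4.511, D₂ = 1/ε_s+1/ε₂−1 = 1.312.
Solve for T_s⁴: T_s⁴ = (D₂·T₁⁴ + D₁·T₂⁴)/(D₁+D₂) = 1.850×10⁹ K⁴.

T_s ≈ 207 K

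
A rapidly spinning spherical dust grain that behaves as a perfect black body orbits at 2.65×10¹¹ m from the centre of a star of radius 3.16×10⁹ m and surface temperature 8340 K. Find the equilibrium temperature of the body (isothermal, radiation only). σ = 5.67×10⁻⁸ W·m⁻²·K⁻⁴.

The star's surface emits σT_*⁴; at distance d the flux is S = σT_*⁴(R_*/d)².
S = 5.67×10⁻⁸·(8340)⁴·(3.16×10⁹/2.65×10¹¹)² = 39010 W/m².
For an isothermal sphere T⁴ = (1−a)S/(4σ) = 1.720×10¹¹ K⁴.

T ≈ 644 K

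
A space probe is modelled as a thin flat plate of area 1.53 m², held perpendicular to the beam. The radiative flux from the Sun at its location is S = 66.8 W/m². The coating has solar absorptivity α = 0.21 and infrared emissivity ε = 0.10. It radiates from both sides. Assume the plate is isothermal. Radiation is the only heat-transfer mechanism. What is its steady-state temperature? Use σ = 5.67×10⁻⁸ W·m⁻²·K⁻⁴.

At equilibrium, absorbed power = emitted power.
Absorbing cross-section = A = 1.530 m²; emitting surface = 2A = 3.060 m² (ratio 2).
αS·A_cross = εσ·A_surf·T⁴  ⇒  T⁴ = αS/(ε·2σ).
T⁴ = 0.210·66.8/(0.10·2·5.67×10⁻⁸) = 1.237×10⁹ K⁴.
T = (1.237×10⁹)^(1/4).

T ≈ 188 K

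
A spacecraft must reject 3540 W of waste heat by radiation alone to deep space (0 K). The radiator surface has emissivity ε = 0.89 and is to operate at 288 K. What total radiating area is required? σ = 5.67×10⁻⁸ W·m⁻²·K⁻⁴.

A ≈ 10.2 m²

P = εσA T⁴ ⇒ A = P/(εσT⁴).
T⁴ = 6.880×10⁹ K⁴.
A = 3540/(0.89 × 5.67×10⁻⁸ × 6.880×10⁹).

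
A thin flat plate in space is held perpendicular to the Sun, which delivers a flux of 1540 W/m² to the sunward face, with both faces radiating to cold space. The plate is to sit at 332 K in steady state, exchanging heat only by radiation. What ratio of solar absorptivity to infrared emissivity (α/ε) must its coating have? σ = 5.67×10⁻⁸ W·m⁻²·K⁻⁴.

Balance: αS·A = εσ·2A·T⁴ ⇒ α/ε = 2σT⁴/S.
α/ε = 2·5.67×10⁻⁸·(332)⁴/1540 = 2·5.67×10⁻⁸·1.215×10¹⁰/1540.

α/ε ≈ 0.895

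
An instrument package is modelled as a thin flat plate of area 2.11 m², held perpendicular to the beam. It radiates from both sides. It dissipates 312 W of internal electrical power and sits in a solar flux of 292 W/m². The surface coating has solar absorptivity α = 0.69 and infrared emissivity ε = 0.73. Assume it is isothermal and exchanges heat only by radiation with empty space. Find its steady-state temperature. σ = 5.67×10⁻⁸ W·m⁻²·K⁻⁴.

T ≈ 255 K

At steady state, absorbed solar power + internal power = radiated power.
Absorbed: α·S·A_cross = 0.69·292·2.110 = 425.1 W (cross-section A).
Total input = 425.1 + 312 = 737.1 W.
Radiated: εσ·A_surf·T⁴ with A_surf = 2A = 4.220 m².
T⁴ = 737.1/(0.73·5.67×10⁻⁸·4.220) = 4.220×10⁹ K⁴.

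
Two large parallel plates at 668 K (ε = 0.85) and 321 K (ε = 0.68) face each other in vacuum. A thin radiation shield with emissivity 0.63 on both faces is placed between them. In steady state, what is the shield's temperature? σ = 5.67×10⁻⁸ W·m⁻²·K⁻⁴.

T_s ≈ 579 K

In steady state the net flux on the hot side equals that on the cold side.
σ(T₁⁴−T_s⁴)/D₁ = σ(T_s⁴−T₂⁴)/D₂, with D₁ = 1/ε₁+1/ε_s−1 = 1.764, D₂ = 1/ε_s+1/ε₂−1 = 2.058.
Solve for T_s⁴: T_s⁴ = (D₂·T₁⁴ + D₁·T₂⁴)/(D₁+D₂) = 1.121×10¹¹ K⁴.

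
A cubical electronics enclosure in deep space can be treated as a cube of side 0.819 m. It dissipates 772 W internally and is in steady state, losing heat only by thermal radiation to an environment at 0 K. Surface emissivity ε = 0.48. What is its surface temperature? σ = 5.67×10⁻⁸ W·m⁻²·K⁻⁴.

Steady state: internal power = radiated power, P = εσA T⁴.
Radiating area A = 6L² = 4.025 m².
T⁴ = P/(εσA) = 772/(0.48·5.67×10⁻⁸·4.025) = 7.048×10⁹ K⁴.
T = (7.048×10⁹)^(1/4).

T ≈ 290 K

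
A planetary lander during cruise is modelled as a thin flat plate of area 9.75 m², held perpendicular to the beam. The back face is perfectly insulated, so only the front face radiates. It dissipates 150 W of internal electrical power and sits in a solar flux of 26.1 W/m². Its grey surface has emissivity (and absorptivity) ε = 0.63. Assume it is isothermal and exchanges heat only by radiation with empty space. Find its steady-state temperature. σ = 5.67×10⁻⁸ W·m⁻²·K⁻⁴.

At steady state, absorbed solar power + internal power = radiated power.
Absorbed: α·S·A_cross = 0.63·26.1·9.750 = 160.3 W (cross-section A).
Total input = 160.3 + 150 = 310.3 W.
Radiated: εσ·A_surf·T⁴ with A_surf = A = 9.750 m².
T⁴ = 310.3/(0.63·5.67×10⁻⁸·9.750) = 8.910×10⁸ K⁴.

T ≈ 173 K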